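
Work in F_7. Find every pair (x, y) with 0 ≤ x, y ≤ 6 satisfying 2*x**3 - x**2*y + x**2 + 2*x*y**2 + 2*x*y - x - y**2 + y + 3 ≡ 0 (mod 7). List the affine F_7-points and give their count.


Affine F_7-points: {(2, 0), (2, 2), (3, 0), (3, 6), (5, 0)}; count = 5.

For each of the 49 pairs (x, y) ∈ F_7², evaluate f(x, y) mod 7. Record the zeros.
  x = 0: [0↦3, 1↦3, 2↦1, 3↦4, 4↦5, 5↦4, 6↦1]  zeros at y ∈ ∅
  x = 1: [0↦5, 1↦1, 2↦6, 3↦6, 4↦1, 5↦5, 6↦4]  zeros at y ∈ ∅
  x = 2: [0↦0, 1↦4, 2↦0, 3↦2, 4↦3, 5↦3, 6↦2]  zeros at y ∈ {0, 2}
  x = 3: [0↦0, 1↦3, 2↦2, 3↦4, 4↦2, 5↦3, 6↦0]  zeros at y ∈ {0, 6}
  x = 4: [0↦3, 1↦3, 2↦3, 3↦3, 4↦3, 5↦3, 6↦3]  zeros at y ∈ ∅
  x = 5: [0↦0, 1↦2, 2↦1, 3↦4, 4↦4, 5↦1, 6↦2]  zeros at y ∈ {0}
  x = 6: [0↦3, 1↦5, 2↦1, 3↦5, 4↦3, 5↦2, 6↦2]  zeros at y ∈ ∅
Collecting zeros: affine points = {(2, 0), (2, 2), (3, 0), (3, 6), (5, 0)}.
Total count |C(F_7)_aff| = 5.


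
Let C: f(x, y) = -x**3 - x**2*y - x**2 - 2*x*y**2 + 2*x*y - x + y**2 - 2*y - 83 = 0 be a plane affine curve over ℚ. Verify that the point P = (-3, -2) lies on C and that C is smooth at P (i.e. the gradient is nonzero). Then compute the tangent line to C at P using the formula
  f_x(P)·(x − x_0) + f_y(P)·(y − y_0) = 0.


Tangent line at P: -46*x - 45*y - 228 = 0.

Step 1: f(-3, -2) = 0, so P lies on C.
Step 2: partial derivatives
  f_x(x, y) = -3*x**2 - 2*x*y - 2*x - 2*y**2 + 2*y - 1, f_y(x, y) = -x**2 - 4*x*y + 2*x + 2*y - 2.
  f_x(P) = -46, f_y(P) = -45 (gradient nonzero, so P is smooth).
Step 3: tangent line at P: -46·(x − -3) + -45·(y − -2) = 0.
Expanding: -46*x - 45*y - 228 = 0.


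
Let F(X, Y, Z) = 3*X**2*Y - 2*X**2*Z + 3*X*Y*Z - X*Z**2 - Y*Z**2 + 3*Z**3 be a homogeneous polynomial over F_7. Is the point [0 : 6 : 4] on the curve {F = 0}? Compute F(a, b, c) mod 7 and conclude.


F(0,6,4) ≡ 5 (mod 7); P is NOT on the curve.

Evaluate F(0, 6, 4) term-by-term (mod 7).
  3*X**2*Y ↦ 3·0·6·1 = 0
  -2*X**2*Z ↦ -2·0·1·4 = 0
  3*X*Y*Z ↦ 3·0·6·4 = 0
  -X*Z**2 ↦ -1·0·1·16 = 0
  -Y*Z**2 ↦ -1·1·6·16 = -96
  3*Z**3 ↦ 3·1·1·64 = 192
Sum: F(0, 6, 4) = (0) + (0) + (0) + (0) + (-96) + (192) = 96.
Reducing mod 7: 96 ≡ 5 (mod 7).
Since F(a, b, c) ≡ 5 ≠ 0 (mod 7), P does NOT lie on the curve.


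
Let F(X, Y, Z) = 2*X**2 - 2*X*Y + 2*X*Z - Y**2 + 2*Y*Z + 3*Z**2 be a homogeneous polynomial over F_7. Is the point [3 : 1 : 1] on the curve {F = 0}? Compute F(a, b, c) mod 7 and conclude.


F(3,1,1) ≡ 1 (mod 7); P is NOT on the curve.

Evaluate F(3, 1, 1) term-by-term (mod 7).
  2*X**2 ↦ 2·9·1·1 = 18
  -2*X*Y ↦ -2·3·1·1 = -6
  2*X*Z ↦ 2·3·1·1 = 6
  -Y**2 ↦ -1·1·1·1 = -1
  2*Y*Z ↦ 2·1·1·1 = 2
  3*Z**2 ↦ 3·1·1·1 = 3
Sum: F(3, 1, 1) = (18) + (-6) + (6) + (-1) + (2) + (3) = 22.
Reducing mod 7: 22 ≡ 1 (mod 7).
Since F(a, b, c) ≡ 1 ≠ 0 (mod 7), P does NOT lie on the curve.


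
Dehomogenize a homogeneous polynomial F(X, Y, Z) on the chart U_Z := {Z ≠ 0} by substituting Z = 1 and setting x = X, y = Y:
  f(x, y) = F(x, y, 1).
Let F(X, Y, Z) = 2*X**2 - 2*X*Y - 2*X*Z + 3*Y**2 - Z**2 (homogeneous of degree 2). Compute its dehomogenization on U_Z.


f(x, y) = 2*x**2 - 2*x*y - 2*x + 3*y**2 - 1

On U_Z we set Z = 1. Each monomial c·X^i·Y^j·Z^k in F becomes c·x^i·y^j·1^k = c·x^i·y^j.
Substituting Z = 1: F(X, Y, 1) = 2*x**2 - 2*x*y - 2*x + 3*y**2 - 1.
Note: deg(f) ≤ deg(F) = 2; strict inequality happens when F is divisible by Z (lost terms).


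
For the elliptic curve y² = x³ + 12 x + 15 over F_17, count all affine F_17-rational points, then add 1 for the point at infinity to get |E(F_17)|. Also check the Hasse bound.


Affine points = {(0, 7), (0, 10), (2, 8), (2, 9), (4, 5), (4, 12), (5, 8), (5, 9), (7, 0), (9, 6), (9, 11), (10, 8), (10, 9), (11, 4), (11, 13), (12, 0), (15, 0), (16, 6), (16, 11)}; affine count = 19; |E(F_17)| = 20.

Discriminant check: Δ ∝ 4a³ + 27b² = 4·12³ + 27·15² = 4·1728 + 27·225 ≡ 16 (mod 17). Nonzero ⇒ E is nonsingular.
For each x ∈ F_17, compute rhs = x³ + 12·x + 15 mod 17, then count y ∈ F_17 with y² ≡ rhs.
  x = 0: rhs = 15, matching y values: 7, 10 (2 points).
  x = 1: rhs = 11, matching y values: none (0 points).
  x = 2: rhs = 13, matching y values: 8, 9 (2 points).
  x = 3: rhs = 10, matching y values: none (0 points).
  x = 4: rhs = 8, matching y values: 5, 12 (2 points).
  x = 5: rhs = 13, matching y values: 8, 9 (2 points).
  x = 6: rhs = 14, matching y values: none (0 points).
  x = 7: rhs = 0, matching y values: 0 (1 points).
  x = 8: rhs = 11, matching y values: none (0 points).
  x = 9: rhs = 2, matching y values: 6, 11 (2 points).
  x = 10: rhs = 13, matching y values: 8, 9 (2 points).
  x = 11: rhs = 16, matching y values: 4, 13 (2 points).
  x = 12: rhs = 0, matching y values: 0 (1 points).
  x = 13: rhs = 5, matching y values: none (0 points).
  x = 14: rhs = 3, matching y values: none (0 points).
  x = 15: rhs = 0, matching y values: 0 (1 points).
  x = 16: rhs = 2, matching y values: 6, 11 (2 points).
Total affine count: 19.
Full point count |E(F_17)| = 19 + 1 = 20.
Hasse bound: |20 − (17+1)| = |2| = 2 ≤ 2√17 ≈ 8.2462 ✓.


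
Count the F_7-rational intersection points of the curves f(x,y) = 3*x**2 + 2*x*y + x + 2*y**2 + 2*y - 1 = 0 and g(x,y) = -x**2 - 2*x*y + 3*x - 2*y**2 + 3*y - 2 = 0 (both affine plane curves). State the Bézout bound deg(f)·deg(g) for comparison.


Common zeros: {(2, 3)}; count = 1; Bézout bound = 4.

deg(f) = 2, deg(g) = 2, so Bézout bound = 4.
Scan x ∈ F_7. For each x, list the y ∈ F_7 with f(x, y) ≡ 0 and those with g(x, y) ≡ 0 (mod 7); the common zeros in that column are the intersection.
  x = 0: f ≡ 0 at y ∈ ∅; g ≡ 0 at y ∈ {6}; common: ∅.
  x = 1: f ≡ 0 at y ∈ ∅; g ≡ 0 at y ∈ {0, 4}; common: ∅.
  x = 2: f ≡ 0 at y ∈ {1, 3}; g ≡ 0 at y ∈ {0, 3}; common: {3}.
  x = 3: f ≡ 0 at y ∈ {5}; g ≡ 0 at y ∈ {1}; common: ∅.
  x = 4: f ≡ 0 at y ∈ {1}; g ≡ 0 at y ∈ ∅; common: ∅.
  x = 5: f ≡ 0 at y ∈ {3, 5}; g ≡ 0 at y ∈ {1, 6}; common: ∅.
  x = 6: f ≡ 0 at y ∈ ∅; g ≡ 0 at y ∈ ∅; common: ∅.
Collecting: common zeros = {(2, 3)}, so the count is 1.
Comparison with the Bézout bound: 1 ≤ 4 = deg(f)·deg(g), as expected for curves with no common component (the affine F_7-count falls short of the bound because intersections may lie at infinity, over extension fields, or carry multiplicity).


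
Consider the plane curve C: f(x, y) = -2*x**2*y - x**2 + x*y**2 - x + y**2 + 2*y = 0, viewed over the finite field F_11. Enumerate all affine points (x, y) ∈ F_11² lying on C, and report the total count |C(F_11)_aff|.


Affine F_11-points: {(0, 0), (0, 9), (1, 1), (1, 10), (2, 6), (2, 7), (6, 2), (6, 8), (10, 0), (10, 1), (10, 2), (10, 3), (10, 4), (10, 5), (10, 6), (10, 7), (10, 8), (10, 9), (10, 10)}; count = 19.

For each of the 121 pairs (x, y) ∈ F_11², evaluate f(x, y) mod 11. Record the zeros.
  x = 0: [0↦0, 1↦3, 2↦8, 3↦4, 4↦2, 5↦2, 6↦4, 7↦8, 8↦3, 9↦0, 10↦10]  zeros at y ∈ {0, 9}
  x = 1: [0↦9, 1↦0, 2↦6, 3↦5, 4↦8, 5↦4, 6↦4, 7↦8, 8↦5, 9↦6, 10↦0]  zeros at y ∈ {1, 10}
  x = 2: [0↦5, 1↦2, 2↦5, 3↦3, 4↦7, 5↦6, 6↦0, 7↦0, 8↦6, 9↦7, 10↦3]  zeros at y ∈ {6, 7}
  x = 3: [0↦10, 1↦9, 2↦5, 3↦9, 4↦10, 5↦8, 6↦3, 7↦6, 8↦6, 9↦3, 10↦8]  zeros at y ∈ ∅
  x = 4: [0↦2, 1↦10, 2↦6, 3↦1, 4↦6, 5↦10, 6↦2, 7↦4, 8↦5, 9↦5, 10↦4]  zeros at y ∈ ∅
  x = 5: [0↦3, 1↦5, 2↦8, 3↦1, 4↦6, 5↦1, 6↦8, 7↦5, 8↦3, 9↦2, 10↦2]  zeros at y ∈ ∅
  x = 6: [0↦2, 1↦5, 2↦0, 3↦9, 4↦10, 5↦3, 6↦10, 7↦9, 8↦0, 9↦5, 10↦2]  zeros at y ∈ {2, 8}
  x = 7: [0↦10, 1↦10, 2↦4, 3↦3, 4↦7, 5↦5, 6↦8, 7↦5, 8↦7, 9↦3, 10↦4]  zeros at y ∈ ∅
  x = 8: [0↦5, 1↦9, 2↦9, 3↦5, 4↦8, 5↦7, 6↦2, 7↦4, 8↦2, 9↦7, 10↦8]  zeros at y ∈ ∅
  x = 9: [0↦9, 1↦2, 2↦4, 3↦4, 4↦2, 5↦9, 6↦3, 7↦6, 8↦7, 9↦6, 10↦3]  zeros at y ∈ ∅
  x = 10: [0↦0, 1↦0, 2↦0, 3↦0, 4↦0, 5↦0, 6↦0, 7↦0, 8↦0, 9↦0, 10↦0]  zeros at y ∈ {0, 1, 2, 3, 4, 5, 6, 7, 8, 9, 10}
Collecting zeros: affine points = {(0, 0), (0, 9), (1, 1), (1, 10), (2, 6), (2, 7), (6, 2), (6, 8), (10, 0), (10, 1), (10, 2), (10, 3), (10, 4), (10, 5), (10, 6), (10, 7), (10, 8), (10, 9), (10, 10)}.
Total count |C(F_11)_aff| = 19.


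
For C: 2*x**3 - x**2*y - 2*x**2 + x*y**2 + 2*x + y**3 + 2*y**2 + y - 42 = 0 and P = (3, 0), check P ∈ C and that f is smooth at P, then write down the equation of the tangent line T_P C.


Tangent line at P: 44*x - 8*y - 132 = 0.

Step 1: f(3, 0) = 0, so P lies on C.
Step 2: partial derivatives
  f_x(x, y) = 6*x**2 - 2*x*y - 4*x + y**2 + 2, f_y(x, y) = -x**2 + 2*x*y + 3*y**2 + 4*y + 1.
  f_x(P) = 44, f_y(P) = -8 (gradient nonzero, so P is smooth).
Step 3: tangent line at P: 44·(x − 3) + -8·(y − 0) = 0.
Expanding: 44*x - 8*y - 132 = 0.


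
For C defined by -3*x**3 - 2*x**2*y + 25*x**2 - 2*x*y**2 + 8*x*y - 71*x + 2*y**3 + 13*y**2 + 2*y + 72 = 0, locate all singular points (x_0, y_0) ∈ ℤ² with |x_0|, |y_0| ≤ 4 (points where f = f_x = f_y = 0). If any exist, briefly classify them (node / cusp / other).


Singular points: {(3, -1)}; classification: cusp.

Compute partial derivatives:
  f_x = -9*x**2 - 4*x*y + 50*x - 2*y**2 + 8*y - 71.
  f_y = -2*x**2 - 4*x*y + 8*x + 6*y**2 + 26*y + 2.
Scan x_0 ∈ {−4, ..., 4}. For each x_0, f_y(x_0, y) is a polynomial in y; find its integer roots y ∈ {−4, ..., 4}, then test f_x and f at those candidates.
  x = -4: f_y(-4, y) = 6*y**2 + 42*y - 62; no integer root y with |y| ≤ 4.
  x = -3: f_y(-3, y) = 6*y**2 + 38*y - 40; no integer root y with |y| ≤ 4.
  x = -2: f_y(-2, y) = 6*y**2 + 34*y - 22; no integer root y with |y| ≤ 4.
  x = -1: f_y(-1, y) = 6*y**2 + 30*y - 8; no integer root y with |y| ≤ 4.
  x = 0: f_y(0, y) = 6*y**2 + 26*y + 2; no integer root y with |y| ≤ 4.
  x = 1: f_y(1, y) = 6*y**2 + 22*y + 8; no integer root y with |y| ≤ 4.
  x = 2: f_y(2, y) = 6*y**2 + 18*y + 10; no integer root y with |y| ≤ 4.
  x = 3: f_y(3, y) = 6*y**2 + 14*y + 8; vanishes at y ∈ {-1}. (3, -1): f_x = 0, f = 0 — SINGULAR.
  x = 4: f_y(4, y) = 6*y**2 + 10*y + 2; no integer root y with |y| ≤ 4.
Only singular point on the grid: (3, -1).
Classify: substitute x = 3 + u, y = -1 + v and expand: f = -3*u**3 - 2*u**2*v - 2*u*v**2 + 2*v**3 + v**2.
No constant or linear terms (consistent with a singular point). Quadratic part: v**2. Cubic part: -3*u**3 - 2*u**2*v - 2*u*v**2 + 2*v**3.
The quadratic part v**2 is a perfect square, so there is a single (double) tangent line v = 0, i.e. y = -1. Restricting the cubic part to that line (v = 0) leaves -3*u**3 ≠ 0, so f is not divisible by v and the branch is v² ≈ 3*u**3 to lowest order — this is a cusp.
Classification: cusp.


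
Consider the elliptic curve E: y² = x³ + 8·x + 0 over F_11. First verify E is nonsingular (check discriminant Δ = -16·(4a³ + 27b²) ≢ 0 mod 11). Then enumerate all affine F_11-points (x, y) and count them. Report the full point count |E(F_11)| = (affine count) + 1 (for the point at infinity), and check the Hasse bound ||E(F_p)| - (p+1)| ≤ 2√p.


Affine points = {(0, 0), (1, 3), (1, 8), (5, 0), (6, 0), (7, 5), (7, 6), (8, 2), (8, 9), (9, 3), (9, 8)}; affine count = 11; |E(F_11)| = 12.

Discriminant check: Δ ∝ 4a³ + 27b² = 4·8³ + 27·0² = 4·512 + 27·0 ≡ 2 (mod 11). Nonzero ⇒ E is nonsingular.
For each x ∈ F_11, compute rhs = x³ + 8·x + 0 mod 11, then count y ∈ F_11 with y² ≡ rhs.
  x = 0: rhs = 0, matching y values: 0 (1 points).
  x = 1: rhs = 9, matching y values: 3, 8 (2 points).
  x = 2: rhs = 2, matching y values: none (0 points).
  x = 3: rhs = 7, matching y values: none (0 points).
  x = 4: rhs = 8, matching y values: none (0 points).
  x = 5: rhs = 0, matching y values: 0 (1 points).
  x = 6: rhs = 0, matching y values: 0 (1 points).
  x = 7: rhs = 3, matching y values: 5, 6 (2 points).
  x = 8: rhs = 4, matching y values: 2, 9 (2 points).
  x = 9: rhs = 9, matching y values: 3, 8 (2 points).
  x = 10: rhs = 2, matching y values: none (0 points).
Total affine count: 11.
Full point count |E(F_11)| = 11 + 1 = 12.
Hasse bound: |12 − (11+1)| = |0| = 0 ≤ 2√11 ≈ 6.6332 ✓.


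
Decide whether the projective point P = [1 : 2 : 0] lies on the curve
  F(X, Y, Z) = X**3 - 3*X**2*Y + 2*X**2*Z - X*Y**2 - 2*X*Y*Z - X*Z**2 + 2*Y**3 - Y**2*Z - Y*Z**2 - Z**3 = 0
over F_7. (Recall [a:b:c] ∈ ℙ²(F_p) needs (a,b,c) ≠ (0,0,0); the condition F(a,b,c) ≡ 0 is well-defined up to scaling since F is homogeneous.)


F(1,2,0) ≡ 0 (mod 7); P is on the curve.

Evaluate F(1, 2, 0) term-by-term (mod 7).
  X**3 ↦ 1·1·1·1 = 1
  -3*X**2*Y ↦ -3·1·2·1 = -6
  2*X**2*Z ↦ 2·1·1·0 = 0
  -X*Y**2 ↦ -1·1·4·1 = -4
  -2*X*Y*Z ↦ -2·1·2·0 = 0
  -X*Z**2 ↦ -1·1·1·0 = 0
  2*Y**3 ↦ 2·1·8·1 = 16
  -Y**2*Z ↦ -1·1·4·0 = 0
  -Y*Z**2 ↦ -1·1·2·0 = 0
  -Z**3 ↦ -1·1·1·0 = 0
Sum: F(1, 2, 0) = (1) + (-6) + (0) + (-4) + (0) + (0) + (16) + (0) + (0) + (0) = 7.
Reducing mod 7: 7 ≡ 0 (mod 7).
Since F(a, b, c) ≡ 0 (mod 7), P lies on the curve.


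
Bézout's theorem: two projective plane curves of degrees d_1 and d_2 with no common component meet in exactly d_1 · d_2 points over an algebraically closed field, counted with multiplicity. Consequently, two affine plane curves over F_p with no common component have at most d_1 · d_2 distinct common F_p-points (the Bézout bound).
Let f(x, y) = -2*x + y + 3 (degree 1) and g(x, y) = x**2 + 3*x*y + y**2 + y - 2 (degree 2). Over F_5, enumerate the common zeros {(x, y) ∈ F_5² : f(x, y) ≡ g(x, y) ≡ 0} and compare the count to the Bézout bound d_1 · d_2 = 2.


Common zeros: {(2, 1)}; count = 1; Bézout bound = 2.

deg(f) = 1, deg(g) = 2, so Bézout bound = 2.
Scan x ∈ F_5. For each x, list the y ∈ F_5 with f(x, y) ≡ 0 and those with g(x, y) ≡ 0 (mod 5); the common zeros in that column are the intersection.
  x = 0: f ≡ 0 at y ∈ {2}; g ≡ 0 at y ∈ {1, 3}; common: ∅.
  x = 1: f ≡ 0 at y ∈ {4}; g ≡ 0 at y ∈ {3}; common: ∅.
  x = 2: f ≡ 0 at y ∈ {1}; g ≡ 0 at y ∈ {1, 2}; common: {1}.
  x = 3: f ≡ 0 at y ∈ {3}; g ≡ 0 at y ∈ ∅; common: ∅.
  x = 4: f ≡ 0 at y ∈ {0}; g ≡ 0 at y ∈ ∅; common: ∅.
Collecting: common zeros = {(2, 1)}, so the count is 1.
Comparison with the Bézout bound: 1 ≤ 2 = deg(f)·deg(g), as expected for curves with no common component (the affine F_5-count falls short of the bound because intersections may lie at infinity, over extension fields, or carry multiplicity).


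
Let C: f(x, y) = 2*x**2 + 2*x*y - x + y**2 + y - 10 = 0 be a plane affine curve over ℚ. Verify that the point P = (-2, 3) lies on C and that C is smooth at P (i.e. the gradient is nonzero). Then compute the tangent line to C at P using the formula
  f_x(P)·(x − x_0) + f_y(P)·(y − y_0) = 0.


Tangent line at P: -3*x + 3*y - 15 = 0.

Step 1: f(-2, 3) = 0, so P lies on C.
Step 2: partial derivatives
  f_x(x, y) = 4*x + 2*y - 1, f_y(x, y) = 2*x + 2*y + 1.
  f_x(P) = -3, f_y(P) = 3 (gradient nonzero, so P is smooth).
Step 3: tangent line at P: -3·(x − -2) + 3·(y − 3) = 0.
Expanding: -3*x + 3*y - 15 = 0.


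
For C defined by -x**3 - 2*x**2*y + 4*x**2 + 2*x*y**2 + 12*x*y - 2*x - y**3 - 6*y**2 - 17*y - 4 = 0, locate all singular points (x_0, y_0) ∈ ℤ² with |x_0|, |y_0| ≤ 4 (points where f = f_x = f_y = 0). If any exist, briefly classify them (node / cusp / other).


Singular points: {(2, -1)}; classification: cusp.

Compute partial derivatives:
  f_x = -3*x**2 - 4*x*y + 8*x + 2*y**2 + 12*y - 2.
  f_y = -2*x**2 + 4*x*y + 12*x - 3*y**2 - 12*y - 17.
Scan x_0 ∈ {−4, ..., 4}. For each x_0, f_y(x_0, y) is a polynomial in y; find its integer roots y ∈ {−4, ..., 4}, then test f_x and f at those candidates.
  x = -4: f_y(-4, y) = -3*y**2 - 28*y - 97; no integer root y with |y| ≤ 4.
  x = -3: f_y(-3, y) = -3*y**2 - 24*y - 71; no integer root y with |y| ≤ 4.
  x = -2: f_y(-2, y) = -3*y**2 - 20*y - 49; no integer root y with |y| ≤ 4.
  x = -1: f_y(-1, y) = -3*y**2 - 16*y - 31; no integer root y with |y| ≤ 4.
  x = 0: f_y(0, y) = -3*y**2 - 12*y - 17; no integer root y with |y| ≤ 4.
  x = 1: f_y(1, y) = -3*y**2 - 8*y - 7; no integer root y with |y| ≤ 4.
  x = 2: f_y(2, y) = -3*y**2 - 4*y - 1; vanishes at y ∈ {-1}. (2, -1): f_x = 0, f = 0 — SINGULAR.
  x = 3: f_y(3, y) = 1 - 3*y**2; no integer root y with |y| ≤ 4.
  x = 4: f_y(4, y) = -3*y**2 + 4*y - 1; vanishes at y ∈ {1}. (4, 1): f_x = -20 ≠ 0.
Only singular point on the grid: (2, -1).
Classify: substitute x = 2 + u, y = -1 + v and expand: f = -u**3 - 2*u**2*v + 2*u*v**2 - v**3 + v**2.
No constant or linear terms (consistent with a singular point). Quadratic part: v**2. Cubic part: -u**3 - 2*u**2*v + 2*u*v**2 - v**3.
The quadratic part v**2 is a perfect square, so there is a single (double) tangent line v = 0, i.e. y = -1. Restricting the cubic part to that line (v = 0) leaves -u**3 ≠ 0, so f is not divisible by v and the branch is v² ≈ u**3 to lowest order — this is a cusp.
Classification: cusp.


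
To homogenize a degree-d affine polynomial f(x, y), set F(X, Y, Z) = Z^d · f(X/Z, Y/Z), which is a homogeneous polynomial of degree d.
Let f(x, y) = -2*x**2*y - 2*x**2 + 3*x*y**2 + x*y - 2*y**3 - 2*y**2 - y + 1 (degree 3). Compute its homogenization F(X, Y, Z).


F(X, Y, Z) = -2*X**2*Y - 2*X**2*Z + 3*X*Y**2 + X*Y*Z - 2*Y**3 - 2*Y**2*Z - Y*Z**2 + Z**3

deg(f) = 3.
Substitute x = X/Z, y = Y/Z into f, then multiply by Z^3.
  monomial -2·x^2·y^1 ↦ -2·X^2·Y^1·Z^0.
  monomial -2·x^2·y^0 ↦ -2·X^2·Y^0·Z^1.
  monomial 3·x^1·y^2 ↦ 3·X^1·Y^2·Z^0.
  monomial 1·x^1·y^1 ↦ 1·X^1·Y^1·Z^1.
  monomial -2·x^0·y^3 ↦ -2·X^0·Y^3·Z^0.
  monomial -2·x^0·y^2 ↦ -2·X^0·Y^2·Z^1.
  monomial -1·x^0·y^1 ↦ -1·X^0·Y^1·Z^2.
  monomial 1·x^0·y^0 ↦ 1·X^0·Y^0·Z^3.
Collecting: F(X, Y, Z) = -2*X**2*Y - 2*X**2*Z + 3*X*Y**2 + X*Y*Z - 2*Y**3 - 2*Y**2*Z - Y*Z**2 + Z**3.


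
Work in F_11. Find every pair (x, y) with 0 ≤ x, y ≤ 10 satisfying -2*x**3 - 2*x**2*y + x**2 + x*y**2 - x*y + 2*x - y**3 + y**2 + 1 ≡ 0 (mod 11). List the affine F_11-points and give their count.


Affine F_11-points: {(0, 5), (1, 1), (1, 5), (1, 7), (2, 8), (2, 9), (3, 8), (4, 4), (4, 8), (5, 1), (5, 2), (5, 3), (6, 10), (8, 9), (9, 9), (10, 1), (10, 4), (10, 6)}; count = 18.

For each of the 121 pairs (x, y) ∈ F_11², evaluate f(x, y) mod 11. Record the zeros.
  x = 0: [0↦1, 1↦1, 2↦8, 3↦5, 4↦8, 5↦0, 6↦8, 7↦4, 8↦4, 9↦2, 10↦3]  zeros at y ∈ {5}
  x = 1: [0↦2, 1↦0, 2↦7, 3↦6, 4↦2, 5↦0, 6↦5, 7↦0, 8↦1, 9↦2, 10↦8]  zeros at y ∈ {1, 5, 7}
  x = 2: [0↦4, 1↦7, 2↦10, 3↦7, 4↦3, 5↦3, 6↦1, 7↦2, 8↦0, 9↦0, 10↦7]  zeros at y ∈ {8, 9}
  x = 3: [0↦6, 1↦10, 2↦5, 3↦7, 4↦10, 5↦8, 6↦6, 7↦9, 8↦0, 9↦6, 10↦10]  zeros at y ∈ {8}
  x = 4: [0↦7, 1↦8, 2↦2, 3↦5, 4↦0, 5↦3, 6↦8, 7↦9, 8↦0, 9↦8, 10↦5]  zeros at y ∈ {4, 8}
  x = 5: [0↦6, 1↦0, 2↦0, 3↦0, 4↦5, 5↦9, 6↦6, 7↦1, 8↦10, 9↦5, 10↦2]  zeros at y ∈ {1, 2, 3}
  x = 6: [0↦2, 1↦7, 2↦9, 3↦2, 4↦2, 5↦3, 6↦10, 7↦6, 8↦7, 9↦7, 10↦0]  zeros at y ∈ {10}
  x = 7: [0↦5, 1↦6, 2↦6, 3↦10, 4↦1, 5↦6, 6↦8, 7↦1, 8↦1, 9↦2, 10↦9]  zeros at y ∈ ∅
  x = 8: [0↦3, 1↦7, 2↦1, 3↦1, 4↦1, 5↦6, 6↦10, 7↦7, 8↦2, 9↦0, 10↦6]  zeros at y ∈ {9}
  x = 9: [0↦6, 1↦9, 2↦4, 3↦7, 4↦1, 5↦2, 6↦4, 7↦1, 8↦9, 9↦0, 10↦1]  zeros at y ∈ {9}
  x = 10: [0↦2, 1↦0, 2↦3, 3↦5, 4↦0, 5↦4, 6↦0, 7↦4, 8↦10, 9↦1, 10↦4]  zeros at y ∈ {1, 4, 6}
Collecting zeros: affine points = {(0, 5), (1, 1), (1, 5), (1, 7), (2, 8), (2, 9), (3, 8), (4, 4), (4, 8), (5, 1), (5, 2), (5, 3), (6, 10), (8, 9), (9, 9), (10, 1), (10, 4), (10, 6)}.
Total count |C(F_11)_aff| = 18.


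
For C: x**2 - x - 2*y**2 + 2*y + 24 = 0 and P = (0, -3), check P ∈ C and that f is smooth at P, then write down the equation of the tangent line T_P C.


Tangent line at P: -x + 14*y + 42 = 0.

Step 1: f(0, -3) = 0, so P lies on C.
Step 2: partial derivatives
  f_x(x, y) = 2*x - 1, f_y(x, y) = 2 - 4*y.
  f_x(P) = -1, f_y(P) = 14 (gradient nonzero, so P is smooth).
Step 3: tangent line at P: -1·(x − 0) + 14·(y − -3) = 0.
Expanding: -x + 14*y + 42 = 0.


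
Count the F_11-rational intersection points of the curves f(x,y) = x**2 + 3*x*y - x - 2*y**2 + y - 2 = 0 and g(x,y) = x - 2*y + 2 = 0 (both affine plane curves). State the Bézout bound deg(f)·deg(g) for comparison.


Common zeros: {(3, 8), (5, 9)}; count = 2; Bézout bound = 2.

deg(f) = 2, deg(g) = 1, so Bézout bound = 2.
Scan x ∈ F_11. For each x, list the y ∈ F_11 with f(x, y) ≡ 0 and those with g(x, y) ≡ 0 (mod 11); the common zeros in that column are the intersection.
  x = 0: f ≡ 0 at y ∈ ∅; g ≡ 0 at y ∈ {1}; common: ∅.
  x = 1: f ≡ 0 at y ∈ {1}; g ≡ 0 at y ∈ {7}; common: ∅.
  x = 2: f ≡ 0 at y ∈ {0, 9}; g ≡ 0 at y ∈ {2}; common: ∅.
  x = 3: f ≡ 0 at y ∈ {8}; g ≡ 0 at y ∈ {8}; common: {8}.
  x = 4: f ≡ 0 at y ∈ ∅; g ≡ 0 at y ∈ {3}; common: ∅.
  x = 5: f ≡ 0 at y ∈ {9, 10}; g ≡ 0 at y ∈ {9}; common: {9}.
  x = 6: f ≡ 0 at y ∈ ∅; g ≡ 0 at y ∈ {4}; common: ∅.
  x = 7: f ≡ 0 at y ∈ {3, 8}; g ≡ 0 at y ∈ {10}; common: ∅.
  x = 8: f ≡ 0 at y ∈ {1, 6}; g ≡ 0 at y ∈ {5}; common: ∅.
  x = 9: f ≡ 0 at y ∈ ∅; g ≡ 0 at y ∈ {0}; common: ∅.
  x = 10: f ≡ 0 at y ∈ {0, 10}; g ≡ 0 at y ∈ {6}; common: ∅.
Collecting: common zeros = {(3, 8), (5, 9)}, so the count is 2.
Comparison with the Bézout bound: 2 ≤ 2 = deg(f)·deg(g), as expected for curves with no common component (the bound is attained).


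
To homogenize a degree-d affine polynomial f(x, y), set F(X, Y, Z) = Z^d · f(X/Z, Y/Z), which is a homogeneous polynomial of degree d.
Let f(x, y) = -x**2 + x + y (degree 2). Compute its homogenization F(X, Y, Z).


F(X, Y, Z) = -X**2 + X*Z + Y*Z

deg(f) = 2.
Substitute x = X/Z, y = Y/Z into f, then multiply by Z^2.
  monomial -1·x^2·y^0 ↦ -1·X^2·Y^0·Z^0.
  monomial 1·x^1·y^0 ↦ 1·X^1·Y^0·Z^1.
  monomial 1·x^0·y^1 ↦ 1·X^0·Y^1·Z^1.
Collecting: F(X, Y, Z) = -X**2 + X*Z + Y*Z.


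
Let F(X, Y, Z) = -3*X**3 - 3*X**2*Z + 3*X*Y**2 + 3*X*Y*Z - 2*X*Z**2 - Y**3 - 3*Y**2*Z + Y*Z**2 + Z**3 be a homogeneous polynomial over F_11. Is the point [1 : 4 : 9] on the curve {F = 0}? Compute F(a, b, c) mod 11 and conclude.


F(1,4,9) ≡ 4 (mod 11); P is NOT on the curve.

Evaluate F(1, 4, 9) term-by-term (mod 11).
  -3*X**3 ↦ -3·1·1·1 = -3
  -3*X**2*Z ↦ -3·1·1·9 = -27
  3*X*Y**2 ↦ 3·1·16·1 = 48
  3*X*Y*Z ↦ 3·1·4·9 = 108
  -2*X*Z**2 ↦ -2·1·1·81 = -162
  -Y**3 ↦ -1·1·64·1 = -64
  -3*Y**2*Z ↦ -3·1·16·9 = -432
  Y*Z**2 ↦ 1·1·4·81 = 324
  Z**3 ↦ 1·1·1·729 = 729
Sum: F(1, 4, 9) = (-3) + (-27) + (48) + (108) + (-162) + (-64) + (-432) + (324) + (729) = 521.
Reducing mod 11: 521 ≡ 4 (mod 11).
Since F(a, b, c) ≡ 4 ≠ 0 (mod 11), P does NOT lie on the curve.


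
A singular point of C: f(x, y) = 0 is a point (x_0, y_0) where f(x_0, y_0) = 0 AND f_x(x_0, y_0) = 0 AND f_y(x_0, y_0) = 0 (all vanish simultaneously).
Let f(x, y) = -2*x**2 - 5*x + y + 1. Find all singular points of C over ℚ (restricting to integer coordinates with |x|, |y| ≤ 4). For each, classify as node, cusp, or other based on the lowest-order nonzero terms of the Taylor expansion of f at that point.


No singular points in the scanned grid; C is smooth there.

Compute partial derivatives:
  f_x = -4*x - 5.
  f_y = 1.
f_y = 1 is a nonzero constant, so f_y never vanishes: no point (x, y) can satisfy f = f_x = f_y = 0. In particular no (x, y) ∈ {−4, ..., 4}² is singular; the curve is smooth.


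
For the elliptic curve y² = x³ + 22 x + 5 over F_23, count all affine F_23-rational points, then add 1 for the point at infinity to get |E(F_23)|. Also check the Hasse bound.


Affine points = {(3, 11), (3, 12), (6, 10), (6, 13), (8, 7), (8, 16), (9, 9), (9, 14), (10, 11), (10, 12), (13, 2), (13, 21), (17, 5), (17, 18), (18, 0), (20, 2), (20, 21)}; affine count = 17; |E(F_23)| = 18.

Discriminant check: Δ ∝ 4a³ + 27b² = 4·22³ + 27·5² = 4·10648 + 27·25 ≡ 4 (mod 23). Nonzero ⇒ E is nonsingular.
For each x ∈ F_23, compute rhs = x³ + 22·x + 5 mod 23, then count y ∈ F_23 with y² ≡ rhs.
  x = 0: rhs = 5, matching y values: none (0 points).
  x = 1: rhs = 5, matching y values: none (0 points).
  x = 2: rhs = 11, matching y values: none (0 points).
  x = 3: rhs = 6, matching y values: 11, 12 (2 points).
  x = 4: rhs = 19, matching y values: none (0 points).
  x = 5: rhs = 10, matching y values: none (0 points).
  x = 6: rhs = 8, matching y values: 10, 13 (2 points).
  x = 7: rhs = 19, matching y values: none (0 points).
  x = 8: rhs = 3, matching y values: 7, 16 (2 points).
  x = 9: rhs = 12, matching y values: 9, 14 (2 points).
  x = 10: rhs = 6, matching y values: 11, 12 (2 points).
  x = 11: rhs = 14, matching y values: none (0 points).
  x = 12: rhs = 19, matching y values: none (0 points).
  x = 13: rhs = 4, matching y values: 2, 21 (2 points).
  x = 14: rhs = 21, matching y values: none (0 points).
  x = 15: rhs = 7, matching y values: none (0 points).
  x = 16: rhs = 14, matching y values: none (0 points).
  x = 17: rhs = 2, matching y values: 5, 18 (2 points).
  x = 18: rhs = 0, matching y values: 0 (1 points).
  x = 19: rhs = 14, matching y values: none (0 points).
  x = 20: rhs = 4, matching y values: 2, 21 (2 points).
  x = 21: rhs = 22, matching y values: none (0 points).
  x = 22: rhs = 5, matching y values: none (0 points).
Total affine count: 17.
Full point count |E(F_23)| = 17 + 1 = 18.
Hasse bound: |18 − (23+1)| = |-6| = 6 ≤ 2√23 ≈ 9.5917 ✓.


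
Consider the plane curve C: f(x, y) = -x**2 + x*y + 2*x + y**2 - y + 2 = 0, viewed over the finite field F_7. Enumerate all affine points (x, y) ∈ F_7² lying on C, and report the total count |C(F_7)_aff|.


Affine F_7-points: {(0, 4), (1, 2), (1, 5), (2, 3), (3, 2), (3, 3), (6, 4), (6, 5)}; count = 8.

For each of the 49 pairs (x, y) ∈ F_7², evaluate f(x, y) mod 7. Record the zeros.
  x = 0: [0↦2, 1↦2, 2↦4, 3↦1, 4↦0, 5↦1, 6↦4]  zeros at y ∈ {4}
  x = 1: [0↦3, 1↦4, 2↦0, 3↦5, 4↦5, 5↦0, 6↦4]  zeros at y ∈ {2, 5}
  x = 2: [0↦2, 1↦4, 2↦1, 3↦0, 4↦1, 5↦4, 6↦2]  zeros at y ∈ {3}
  x = 3: [0↦6, 1↦2, 2↦0, 3↦0, 4↦2, 5↦6, 6↦5]  zeros at y ∈ {2, 3}
  x = 4: [0↦1, 1↦5, 2↦4, 3↦5, 4↦1, 5↦6, 6↦6]  zeros at y ∈ ∅
  x = 5: [0↦1, 1↦6, 2↦6, 3↦1, 4↦5, 5↦4, 6↦5]  zeros at y ∈ ∅
  x = 6: [0↦6, 1↦5, 2↦6, 3↦2, 4↦0, 5↦0, 6↦2]  zeros at y ∈ {4, 5}
Collecting zeros: affine points = {(0, 4), (1, 2), (1, 5), (2, 3), (3, 2), (3, 3), (6, 4), (6, 5)}.
Total count |C(F_7)_aff| = 8.


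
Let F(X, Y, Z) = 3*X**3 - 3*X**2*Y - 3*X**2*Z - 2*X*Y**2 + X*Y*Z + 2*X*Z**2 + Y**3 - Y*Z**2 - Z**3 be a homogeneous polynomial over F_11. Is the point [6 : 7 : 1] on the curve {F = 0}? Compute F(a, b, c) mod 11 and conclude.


F(6,7,1) ≡ 3 (mod 11); P is NOT on the curve.

Evaluate F(6, 7, 1) term-by-term (mod 11).
  3*X**3 ↦ 3·216·1·1 = 648
  -3*X**2*Y ↦ -3·36·7·1 = -756
  -3*X**2*Z ↦ -3·36·1·1 = -108
  -2*X*Y**2 ↦ -2·6·49·1 = -588
  X*Y*Z ↦ 1·6·7·1 = 42
  2*X*Z**2 ↦ 2·6·1·1 = 12
  Y**3 ↦ 1·1·343·1 = 343
  -Y*Z**2 ↦ -1·1·7·1 = -7
  -Z**3 ↦ -1·1·1·1 = -1
Sum: F(6, 7, 1) = (648) + (-756) + (-108) + (-588) + (42) + (12) + (343) + (-7) + (-1) = -415.
Reducing mod 11: -415 ≡ 3 (mod 11).
Since F(a, b, c) ≡ 3 ≠ 0 (mod 11), P does NOT lie on the curve.


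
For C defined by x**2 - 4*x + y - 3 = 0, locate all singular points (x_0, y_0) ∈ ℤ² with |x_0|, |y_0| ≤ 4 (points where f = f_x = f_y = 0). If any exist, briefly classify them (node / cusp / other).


No singular points in the scanned grid; C is smooth there.

Compute partial derivatives:
  f_x = 2*x - 4.
  f_y = 1.
f_y = 1 is a nonzero constant, so f_y never vanishes: no point (x, y) can satisfy f = f_x = f_y = 0. In particular no (x, y) ∈ {−4, ..., 4}² is singular; the curve is smooth.


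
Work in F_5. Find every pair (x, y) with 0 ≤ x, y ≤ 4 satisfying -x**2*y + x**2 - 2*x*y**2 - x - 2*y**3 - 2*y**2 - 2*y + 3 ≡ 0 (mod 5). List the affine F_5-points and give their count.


Affine F_5-points: {(0, 2), (0, 3), (0, 4), (1, 2), (2, 0), (3, 3), (4, 0), (4, 1), (4, 4)}; count = 9.

For each of the 25 pairs (x, y) ∈ F_5², evaluate f(x, y) mod 5. Record the zeros.
  x = 0: [0↦3, 1↦2, 2↦0, 3↦0, 4↦0]  zeros at y ∈ {2, 3, 4}
  x = 1: [0↦3, 1↦4, 2↦0, 3↦4, 4↦4]  zeros at y ∈ {2}
  x = 2: [0↦0, 1↦1, 2↦3, 3↦4, 4↦2]  zeros at y ∈ {0}
  x = 3: [0↦4, 1↦3, 2↦4, 3↦0, 4↦4]  zeros at y ∈ {3}
  x = 4: [0↦0, 1↦0, 2↦3, 3↦2, 4↦0]  zeros at y ∈ {0, 1, 4}
Collecting zeros: affine points = {(0, 2), (0, 3), (0, 4), (1, 2), (2, 0), (3, 3), (4, 0), (4, 1), (4, 4)}.
Total count |C(F_5)_aff| = 9.


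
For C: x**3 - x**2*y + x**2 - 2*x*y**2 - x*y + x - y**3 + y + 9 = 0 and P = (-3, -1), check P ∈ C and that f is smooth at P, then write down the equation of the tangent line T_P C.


Tangent line at P: 15*x - 20*y + 25 = 0.

Step 1: f(-3, -1) = 0, so P lies on C.
Step 2: partial derivatives
  f_x(x, y) = 3*x**2 - 2*x*y + 2*x - 2*y**2 - y + 1, f_y(x, y) = -x**2 - 4*x*y - x - 3*y**2 + 1.
  f_x(P) = 15, f_y(P) = -20 (gradient nonzero, so P is smooth).
Step 3: tangent line at P: 15·(x − -3) + -20·(y − -1) = 0.
Expanding: 15*x - 20*y + 25 = 0.


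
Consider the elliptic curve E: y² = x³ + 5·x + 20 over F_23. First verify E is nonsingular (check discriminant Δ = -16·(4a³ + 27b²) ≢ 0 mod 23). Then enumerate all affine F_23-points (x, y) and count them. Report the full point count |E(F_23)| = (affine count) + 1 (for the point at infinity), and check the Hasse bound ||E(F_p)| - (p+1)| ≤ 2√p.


Affine points = {(1, 7), (1, 16), (3, 4), (3, 19), (4, 9), (4, 14), (5, 3), (5, 20), (6, 6), (6, 17), (9, 9), (9, 14), (10, 9), (10, 14), (11, 7), (11, 16), (17, 2), (17, 21), (18, 10), (18, 13), (20, 1), (20, 22), (21, 5), (21, 18)}; affine count = 24; |E(F_23)| = 25.

Discriminant check: Δ ∝ 4a³ + 27b² = 4·5³ + 27·20² = 4·125 + 27·400 ≡ 7 (mod 23). Nonzero ⇒ E is nonsingular.
For each x ∈ F_23, compute rhs = x³ + 5·x + 20 mod 23, then count y ∈ F_23 with y² ≡ rhs.
  x = 0: rhs = 20, matching y values: none (0 points).
  x = 1: rhs = 3, matching y values: 7, 16 (2 points).
  x = 2: rhs = 15, matching y values: none (0 points).
  x = 3: rhs = 16, matching y values: 4, 19 (2 points).
  x = 4: rhs = 12, matching y values: 9, 14 (2 points).
  x = 5: rhs = 9, matching y values: 3, 20 (2 points).
  x = 6: rhs = 13, matching y values: 6, 17 (2 points).
  x = 7: rhs = 7, matching y values: none (0 points).
  x = 8: rhs = 20, matching y values: none (0 points).
  x = 9: rhs = 12, matching y values: 9, 14 (2 points).
  x = 10: rhs = 12, matching y values: 9, 14 (2 points).
  x = 11: rhs = 3, matching y values: 7, 16 (2 points).
  x = 12: rhs = 14, matching y values: none (0 points).
  x = 13: rhs = 5, matching y values: none (0 points).
  x = 14: rhs = 5, matching y values: none (0 points).
  x = 15: rhs = 20, matching y values: none (0 points).
  x = 16: rhs = 10, matching y values: none (0 points).
  x = 17: rhs = 4, matching y values: 2, 21 (2 points).
  x = 18: rhs = 8, matching y values: 10, 13 (2 points).
  x = 19: rhs = 5, matching y values: none (0 points).
  x = 20: rhs = 1, matching y values: 1, 22 (2 points).
  x = 21: rhs = 2, matching y values: 5, 18 (2 points).
  x = 22: rhs = 14, matching y values: none (0 points).
Total affine count: 24.
Full point count |E(F_23)| = 24 + 1 = 25.
Hasse bound: |25 − (23+1)| = |1| = 1 ≤ 2√23 ≈ 9.5917 ✓.


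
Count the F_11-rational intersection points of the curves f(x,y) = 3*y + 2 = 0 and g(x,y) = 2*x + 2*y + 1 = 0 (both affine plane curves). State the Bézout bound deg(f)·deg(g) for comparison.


Common zeros: {(2, 3)}; count = 1; Bézout bound = 1.

deg(f) = 1, deg(g) = 1, so Bézout bound = 1.
Scan x ∈ F_11. For each x, list the y ∈ F_11 with f(x, y) ≡ 0 and those with g(x, y) ≡ 0 (mod 11); the common zeros in that column are the intersection.
  x = 0: f ≡ 0 at y ∈ {3}; g ≡ 0 at y ∈ {5}; common: ∅.
  x = 1: f ≡ 0 at y ∈ {3}; g ≡ 0 at y ∈ {4}; common: ∅.
  x = 2: f ≡ 0 at y ∈ {3}; g ≡ 0 at y ∈ {3}; common: {3}.
  x = 3: f ≡ 0 at y ∈ {3}; g ≡ 0 at y ∈ {2}; common: ∅.
  x = 4: f ≡ 0 at y ∈ {3}; g ≡ 0 at y ∈ {1}; common: ∅.
  x = 5: f ≡ 0 at y ∈ {3}; g ≡ 0 at y ∈ {0}; common: ∅.
  x = 6: f ≡ 0 at y ∈ {3}; g ≡ 0 at y ∈ {10}; common: ∅.
  x = 7: f ≡ 0 at y ∈ {3}; g ≡ 0 at y ∈ {9}; common: ∅.
  x = 8: f ≡ 0 at y ∈ {3}; g ≡ 0 at y ∈ {8}; common: ∅.
  x = 9: f ≡ 0 at y ∈ {3}; g ≡ 0 at y ∈ {7}; common: ∅.
  x = 10: f ≡ 0 at y ∈ {3}; g ≡ 0 at y ∈ {6}; common: ∅.
Collecting: common zeros = {(2, 3)}, so the count is 1.
Comparison with the Bézout bound: 1 ≤ 1 = deg(f)·deg(g), as expected for curves with no common component (the bound is attained).


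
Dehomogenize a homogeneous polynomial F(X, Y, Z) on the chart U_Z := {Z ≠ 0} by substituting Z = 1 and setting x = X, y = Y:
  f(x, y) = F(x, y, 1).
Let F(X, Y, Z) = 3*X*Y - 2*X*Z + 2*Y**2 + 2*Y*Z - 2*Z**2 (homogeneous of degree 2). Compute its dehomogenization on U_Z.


f(x, y) = 3*x*y - 2*x + 2*y**2 + 2*y - 2

On U_Z we set Z = 1. Each monomial c·X^i·Y^j·Z^k in F becomes c·x^i·y^j·1^k = c·x^i·y^j.
Substituting Z = 1: F(X, Y, 1) = 3*x*y - 2*x + 2*y**2 + 2*y - 2.
Note: deg(f) ≤ deg(F) = 2; strict inequality happens when F is divisible by Z (lost terms).


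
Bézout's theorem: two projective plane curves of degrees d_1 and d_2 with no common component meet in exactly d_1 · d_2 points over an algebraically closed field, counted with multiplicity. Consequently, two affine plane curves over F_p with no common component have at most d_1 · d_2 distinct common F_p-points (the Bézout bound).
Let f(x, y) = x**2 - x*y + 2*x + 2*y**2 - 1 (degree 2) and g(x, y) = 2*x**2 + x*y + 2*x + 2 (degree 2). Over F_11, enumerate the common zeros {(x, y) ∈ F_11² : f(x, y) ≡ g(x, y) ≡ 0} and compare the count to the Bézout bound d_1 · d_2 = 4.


Common zeros: {(6, 4)}; count = 1; Bézout bound = 4.

deg(f) = 2, deg(g) = 2, so Bézout bound = 4.
Scan x ∈ F_11. For each x, list the y ∈ F_11 with f(x, y) ≡ 0 and those with g(x, y) ≡ 0 (mod 11); the common zeros in that column are the intersection.
  x = 0: f ≡ 0 at y ∈ ∅; g ≡ 0 at y ∈ ∅; common: ∅.
  x = 1: f ≡ 0 at y ∈ ∅; g ≡ 0 at y ∈ {5}; common: ∅.
  x = 2: f ≡ 0 at y ∈ {2, 10}; g ≡ 0 at y ∈ {4}; common: ∅.
  x = 3: f ≡ 0 at y ∈ ∅; g ≡ 0 at y ∈ {6}; common: ∅.
  x = 4: f ≡ 0 at y ∈ ∅; g ≡ 0 at y ∈ {6}; common: ∅.
  x = 5: f ≡ 0 at y ∈ ∅; g ≡ 0 at y ∈ {3}; common: ∅.
  x = 6: f ≡ 0 at y ∈ {4, 10}; g ≡ 0 at y ∈ {4}; common: {4}.
  x = 7: f ≡ 0 at y ∈ {4, 5}; g ≡ 0 at y ∈ {1}; common: ∅.
  x = 8: f ≡ 0 at y ∈ {7, 8}; g ≡ 0 at y ∈ {1}; common: ∅.
  x = 9: f ≡ 0 at y ∈ {2, 8}; g ≡ 0 at y ∈ {3}; common: ∅.
  x = 10: f ≡ 0 at y ∈ ∅; g ≡ 0 at y ∈ {2}; common: ∅.
Collecting: common zeros = {(6, 4)}, so the count is 1.
Comparison with the Bézout bound: 1 ≤ 4 = deg(f)·deg(g), as expected for curves with no common component (the affine F_11-count falls short of the bound because intersections may lie at infinity, over extension fields, or carry multiplicity).


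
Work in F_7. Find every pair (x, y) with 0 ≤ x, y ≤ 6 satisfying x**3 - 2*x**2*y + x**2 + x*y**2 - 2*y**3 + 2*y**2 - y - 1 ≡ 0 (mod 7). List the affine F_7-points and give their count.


Affine F_7-points: {(1, 3), (1, 4), (1, 5), (2, 2), (3, 0), (4, 2)}; count = 6.

For each of the 49 pairs (x, y) ∈ F_7², evaluate f(x, y) mod 7. Record the zeros.
  x = 0: [0↦6, 1↦5, 2↦3, 3↦2, 4↦4, 5↦4, 6↦4]  zeros at y ∈ ∅
  x = 1: [0↦1, 1↦6, 2↦5, 3↦0, 4↦0, 5↦0, 6↦2]  zeros at y ∈ {3, 4, 5}
  x = 2: [0↦4, 1↦4, 2↦0, 3↦1, 4↦2, 5↦5, 6↦5]  zeros at y ∈ {2}
  x = 3: [0↦0, 1↦5, 2↦1, 3↦4, 4↦2, 5↦4, 6↦5]  zeros at y ∈ {0}
  x = 4: [0↦2, 1↦1, 2↦0, 3↦1, 4↦6, 5↦3, 6↦1]  zeros at y ∈ {2}
  x = 5: [0↦2, 1↦5, 2↦3, 3↦5, 4↦6, 5↦1, 6↦6]  zeros at y ∈ ∅
  x = 6: [0↦6, 1↦2, 2↦2, 3↦1, 4↦1, 5↦4, 6↦5]  zeros at y ∈ ∅
Collecting zeros: affine points = {(1, 3), (1, 4), (1, 5), (2, 2), (3, 0), (4, 2)}.
Total count |C(F_7)_aff| = 6.


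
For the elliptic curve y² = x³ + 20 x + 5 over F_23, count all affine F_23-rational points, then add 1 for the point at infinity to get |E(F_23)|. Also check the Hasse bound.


Affine points = {(1, 7), (1, 16), (3, 0), (5, 0), (10, 3), (10, 20), (12, 8), (12, 15), (13, 1), (13, 22), (14, 4), (14, 19), (15, 0), (21, 7), (21, 16)}; affine count = 15; |E(F_23)| = 16.

Discriminant check: Δ ∝ 4a³ + 27b² = 4·20³ + 27·5² = 4·8000 + 27·25 ≡ 15 (mod 23). Nonzero ⇒ E is nonsingular.
For each x ∈ F_23, compute rhs = x³ + 20·x + 5 mod 23, then count y ∈ F_23 with y² ≡ rhs.
  x = 0: rhs = 5, matching y values: none (0 points).
  x = 1: rhs = 3, matching y values: 7, 16 (2 points).
  x = 2: rhs = 7, matching y values: none (0 points).
  x = 3: rhs = 0, matching y values: 0 (1 points).
  x = 4: rhs = 11, matching y values: none (0 points).
  x = 5: rhs = 0, matching y values: 0 (1 points).
  x = 6: rhs = 19, matching y values: none (0 points).
  x = 7: rhs = 5, matching y values: none (0 points).
  x = 8: rhs = 10, matching y values: none (0 points).
  x = 9: rhs = 17, matching y values: none (0 points).
  x = 10: rhs = 9, matching y values: 3, 20 (2 points).
  x = 11: rhs = 15, matching y values: none (0 points).
  x = 12: rhs = 18, matching y values: 8, 15 (2 points).
  x = 13: rhs = 1, matching y values: 1, 22 (2 points).
  x = 14: rhs = 16, matching y values: 4, 19 (2 points).
  x = 15: rhs = 0, matching y values: 0 (1 points).
  x = 16: rhs = 5, matching y values: none (0 points).
  x = 17: rhs = 14, matching y values: none (0 points).
  x = 18: rhs = 10, matching y values: none (0 points).
  x = 19: rhs = 22, matching y values: none (0 points).
  x = 20: rhs = 10, matching y values: none (0 points).
  x = 21: rhs = 3, matching y values: 7, 16 (2 points).
  x = 22: rhs = 7, matching y values: none (0 points).
Total affine count: 15.
Full point count |E(F_23)| = 15 + 1 = 16.
Hasse bound: |16 − (23+1)| = |-8| = 8 ≤ 2√23 ≈ 9.5917 ✓.


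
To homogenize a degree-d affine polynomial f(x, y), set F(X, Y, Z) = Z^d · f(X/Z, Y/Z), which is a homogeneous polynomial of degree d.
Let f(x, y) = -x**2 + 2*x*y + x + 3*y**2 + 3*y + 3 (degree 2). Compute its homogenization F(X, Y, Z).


F(X, Y, Z) = -X**2 + 2*X*Y + X*Z + 3*Y**2 + 3*Y*Z + 3*Z**2

deg(f) = 2.
Substitute x = X/Z, y = Y/Z into f, then multiply by Z^2.
  monomial -1·x^2·y^0 ↦ -1·X^2·Y^0·Z^0.
  monomial 2·x^1·y^1 ↦ 2·X^1·Y^1·Z^0.
  monomial 1·x^1·y^0 ↦ 1·X^1·Y^0·Z^1.
  monomial 3·x^0·y^2 ↦ 3·X^0·Y^2·Z^0.
  monomial 3·x^0·y^1 ↦ 3·X^0·Y^1·Z^1.
  monomial 3·x^0·y^0 ↦ 3·X^0·Y^0·Z^2.
Collecting: F(X, Y, Z) = -X**2 + 2*X*Y + X*Z + 3*Y**2 + 3*Y*Z + 3*Z**2.


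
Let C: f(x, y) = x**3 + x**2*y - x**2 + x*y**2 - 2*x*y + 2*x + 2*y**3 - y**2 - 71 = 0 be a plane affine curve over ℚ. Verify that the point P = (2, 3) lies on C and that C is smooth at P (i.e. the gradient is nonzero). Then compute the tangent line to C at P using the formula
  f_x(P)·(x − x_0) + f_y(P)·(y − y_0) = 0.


Tangent line at P: 25*x + 60*y - 230 = 0.

Step 1: f(2, 3) = 0, so P lies on C.
Step 2: partial derivatives
  f_x(x, y) = 3*x**2 + 2*x*y - 2*x + y**2 - 2*y + 2, f_y(x, y) = x**2 + 2*x*y - 2*x + 6*y**2 - 2*y.
  f_x(P) = 25, f_y(P) = 60 (gradient nonzero, so P is smooth).
Step 3: tangent line at P: 25·(x − 2) + 60·(y − 3) = 0.
Expanding: 25*x + 60*y - 230 = 0.
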